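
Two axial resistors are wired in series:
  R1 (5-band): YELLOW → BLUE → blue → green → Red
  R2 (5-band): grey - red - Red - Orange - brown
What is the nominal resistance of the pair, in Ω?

47422000 Ω

R1: yellow, blue, blue → 466; green ×10^5 → 46600000 Ω.
R2: grey, red, red → 822; orange ×10^3 → 822000 Ω.
Series: 46600000 + 822000 = 47422000 Ω.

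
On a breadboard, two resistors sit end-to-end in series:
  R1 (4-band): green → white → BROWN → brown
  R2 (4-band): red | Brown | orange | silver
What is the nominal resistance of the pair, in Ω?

R1: green, white → 59; brown ×10 → 590 Ω.
R2: red, brown → 21; orange ×10^3 → 21000 Ω.
Series: 590 + 21000 = 21590 Ω.

21590 Ω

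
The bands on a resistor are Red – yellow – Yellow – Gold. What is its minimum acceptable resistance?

228000 Ω

Red → 2 (first significant figure)
Yellow → 4 (second significant figure)
Yellow → ×10^4 multiplier
Gold → ±5% tolerance
24 × 10000 = 240000 Ω
Minimum = 240000 × (1 − 5/100) = 228000 Ω.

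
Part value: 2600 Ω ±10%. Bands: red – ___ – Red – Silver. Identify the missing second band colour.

blue

2600 Ω = 26 × 10^2.
The second band gives digit 6 of the significand, and 6 is blue.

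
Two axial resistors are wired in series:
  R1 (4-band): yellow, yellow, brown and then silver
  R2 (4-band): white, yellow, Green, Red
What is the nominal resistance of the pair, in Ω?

R1: yellow, yellow → 44; brown ×10 → 440 Ω.
R2: white, yellow → 94; green ×10^5 → 9400000 Ω.
Series: 440 + 9400000 = 9400440 Ω.

9400440 Ω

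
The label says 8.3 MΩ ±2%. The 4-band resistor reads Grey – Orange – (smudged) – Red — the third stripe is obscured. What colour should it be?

green

8300000 Ω = 83 × 10^5.
The third band is the multiplier, 10^5, which is green.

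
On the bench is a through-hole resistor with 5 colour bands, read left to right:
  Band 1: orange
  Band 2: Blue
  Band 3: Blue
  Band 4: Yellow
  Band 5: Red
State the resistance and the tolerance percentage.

Orange → 3 (first significant figure)
Blue → 6 (second significant figure)
Blue → 6 (third significant figure)
Yellow → ×10^4 multiplier
Red → ±2% tolerance
366 × 10000 = 3660000 Ω

3660000 Ω ±2%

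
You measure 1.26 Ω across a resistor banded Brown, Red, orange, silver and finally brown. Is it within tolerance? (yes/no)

no

Brown → 1 (first significant figure)
Red → 2 (second significant figure)
Orange → 3 (third significant figure)
Silver → ×0.01 multiplier
Brown → ±1% tolerance
123 × 0.01 = 1.23 Ω
Allowed range: 1.2177 Ω to 1.2423 Ω.
1.26 Ω lies outside that range.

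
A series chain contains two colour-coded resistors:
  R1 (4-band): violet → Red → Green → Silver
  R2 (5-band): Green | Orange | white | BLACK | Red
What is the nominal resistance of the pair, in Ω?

7200539 Ω

R1: violet, red → 72; green ×10^5 → 7200000 Ω.
R2: green, orange, white → 539; black ×1 → 539 Ω.
Series: 7200000 + 539 = 7200539 Ω.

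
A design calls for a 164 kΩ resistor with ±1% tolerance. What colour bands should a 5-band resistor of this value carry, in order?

164000 Ω = 164 × 10^3.
1 → brown
6 → blue
4 → yellow
Multiplier 10^3 → orange.
±1% tolerance → brown.

brown, blue, yellow, orange, brown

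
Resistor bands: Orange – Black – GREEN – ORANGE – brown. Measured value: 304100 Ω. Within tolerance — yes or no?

Orange → 3 (first significant figure)
Black → 0 (second significant figure)
Green → 5 (third significant figure)
Orange → ×10^3 multiplier
Brown → ±1% tolerance
305 × 1000 = 305000 Ω
Allowed range: 301950 Ω to 308050 Ω.
304100 Ω lies inside that range.

yes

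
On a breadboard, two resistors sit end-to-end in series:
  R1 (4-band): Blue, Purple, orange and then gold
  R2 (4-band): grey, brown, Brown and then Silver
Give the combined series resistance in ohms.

R1: blue, violet → 67; orange ×10^3 → 67000 Ω.
R2: grey, brown → 81; brown ×10 → 810 Ω.
Series: 67000 + 810 = 67810 Ω.

67810 Ω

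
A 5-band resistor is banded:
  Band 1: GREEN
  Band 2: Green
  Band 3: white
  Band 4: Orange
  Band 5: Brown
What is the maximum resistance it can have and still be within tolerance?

564590 Ω

Green → 5 (first significant figure)
Green → 5 (second significant figure)
White → 9 (third significant figure)
Orange → ×10^3 multiplier
Brown → ±1% tolerance
559 × 1000 = 559000 Ω
Maximum = 559000 × (1 + 1/100) = 564590 Ω.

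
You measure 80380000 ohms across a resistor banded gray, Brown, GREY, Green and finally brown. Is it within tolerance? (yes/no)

no

Grey → 8 (first significant figure)
Brown → 1 (second significant figure)
Grey → 8 (third significant figure)
Green → ×10^5 multiplier
Brown → ±1% tolerance
818 × 100000 = 81800000 Ω
Allowed range: 80982000 Ω to 82618000 Ω.
80380000 ohms lies outside that range.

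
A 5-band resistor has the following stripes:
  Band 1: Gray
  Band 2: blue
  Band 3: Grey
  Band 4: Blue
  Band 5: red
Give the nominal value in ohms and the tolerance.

Grey → 8 (first significant figure)
Blue → 6 (second significant figure)
Grey → 8 (third significant figure)
Blue → ×10^6 multiplier
Red → ±2% tolerance
868 × 1000000 = 868000000 Ω

868000000 Ω ±2%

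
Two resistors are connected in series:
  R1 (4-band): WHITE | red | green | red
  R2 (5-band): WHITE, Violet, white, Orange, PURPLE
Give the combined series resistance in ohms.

10179000 Ω

R1: white, red → 92; green ×10^5 → 9200000 Ω.
R2: white, violet, white → 979; orange ×10^3 → 979000 Ω.
Series: 9200000 + 979000 = 10179000 Ω.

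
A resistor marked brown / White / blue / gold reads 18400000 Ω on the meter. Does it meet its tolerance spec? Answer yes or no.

Brown → 1 (first significant figure)
White → 9 (second significant figure)
Blue → ×10^6 multiplier
Gold → ±5% tolerance
19 × 1000000 = 19000000 Ω
Allowed range: 18050000 Ω to 19950000 Ω.
18400000 Ω lies inside that range.

yes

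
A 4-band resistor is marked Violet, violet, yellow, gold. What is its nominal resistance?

770000 Ω

Violet → 7 (first significant figure)
Violet → 7 (second significant figure)
Yellow → ×10^4 multiplier
77 × 10000 = 770000 Ω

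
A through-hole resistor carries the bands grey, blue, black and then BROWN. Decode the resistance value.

86 Ω

Grey → 8 (first significant figure)
Blue → 6 (second significant figure)
Black → ×1 multiplier
86 × 1 = 86 Ω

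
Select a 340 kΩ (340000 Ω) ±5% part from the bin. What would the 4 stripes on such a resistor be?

orange, yellow, yellow, gold

340000 Ω = 34 × 10^4.
3 → orange
4 → yellow
Multiplier 10^4 → yellow.
±5% tolerance → gold.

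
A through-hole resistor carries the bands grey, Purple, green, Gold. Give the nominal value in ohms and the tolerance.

Grey → 8 (first significant figure)
Violet → 7 (second significant figure)
Green → ×10^5 multiplier
Gold → ±5% tolerance
87 × 100000 = 8700000 Ω

8700000 Ω ±5%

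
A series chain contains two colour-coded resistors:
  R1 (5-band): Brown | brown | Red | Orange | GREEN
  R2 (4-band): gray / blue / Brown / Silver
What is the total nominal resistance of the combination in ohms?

R1: brown, brown, red → 112; orange ×10^3 → 112000 Ω.
R2: grey, blue → 86; brown ×10 → 860 Ω.
Series: 112000 + 860 = 112860 Ω.

112860 Ω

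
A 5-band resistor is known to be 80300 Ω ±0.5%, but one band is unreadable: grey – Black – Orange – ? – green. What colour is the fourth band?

red

80300 Ω = 803 × 10^2.
The fourth band is the multiplier, 10^2, which is red.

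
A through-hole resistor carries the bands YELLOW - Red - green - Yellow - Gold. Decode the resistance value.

4250000 Ω

Yellow → 4 (first significant figure)
Red → 2 (second significant figure)
Green → 5 (third significant figure)
Yellow → ×10^4 multiplier
425 × 10000 = 4250000 Ω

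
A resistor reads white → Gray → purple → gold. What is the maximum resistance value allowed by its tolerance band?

White → 9 (first significant figure)
Grey → 8 (second significant figure)
Violet → ×10^7 multiplier
Gold → ±5% tolerance
98 × 10000000 = 980000000 Ω
Maximum = 980000000 × (1 + 5/100) = 1029000000 Ω.

1029000000 Ω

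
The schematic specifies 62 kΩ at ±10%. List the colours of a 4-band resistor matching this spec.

blue, red, orange, silver

62000 Ω = 62 × 10^3.
6 → blue
2 → red
Multiplier 10^3 → orange.
±10% tolerance → silver.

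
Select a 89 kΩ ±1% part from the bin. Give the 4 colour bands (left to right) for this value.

grey, white, orange, brown

89000 Ω = 89 × 10^3.
8 → grey
9 → white
Multiplier 10^3 → orange.
±1% tolerance → brown.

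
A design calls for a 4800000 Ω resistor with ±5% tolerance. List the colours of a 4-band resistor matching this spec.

4800000 Ω = 48 × 10^5.
4 → yellow
8 → grey
Multiplier 10^5 → green.
±5% tolerance → gold.

yellow, grey, green, gold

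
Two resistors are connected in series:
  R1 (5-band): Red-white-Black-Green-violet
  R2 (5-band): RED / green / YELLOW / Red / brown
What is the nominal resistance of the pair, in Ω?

R1: red, white, black → 290; green ×10^5 → 29000000 Ω.
R2: red, green, yellow → 254; red ×10^2 → 25400 Ω.
Series: 29000000 + 25400 = 29025400 Ω.

29025400 Ω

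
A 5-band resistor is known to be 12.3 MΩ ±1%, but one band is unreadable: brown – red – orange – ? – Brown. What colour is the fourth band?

green

12300000 Ω = 123 × 10^5.
The fourth band is the multiplier, 10^5, which is green.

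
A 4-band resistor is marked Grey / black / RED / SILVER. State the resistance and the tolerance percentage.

Grey → 8 (first significant figure)
Black → 0 (second significant figure)
Red → ×10^2 multiplier
Silver → ±10% tolerance
80 × 100 = 8000 Ω

8000 Ω ±10%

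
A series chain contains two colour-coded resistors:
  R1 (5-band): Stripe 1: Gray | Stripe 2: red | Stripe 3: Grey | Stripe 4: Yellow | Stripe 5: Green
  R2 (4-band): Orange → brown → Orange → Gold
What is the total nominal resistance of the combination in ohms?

8311000 Ω

R1: grey, red, grey → 828; yellow ×10^4 → 8280000 Ω.
R2: orange, brown → 31; orange ×10^3 → 31000 Ω.
Series: 8280000 + 31000 = 8311000 Ω.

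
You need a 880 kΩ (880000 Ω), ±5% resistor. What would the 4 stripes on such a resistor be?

grey, grey, yellow, gold

880000 Ω = 88 × 10^4.
8 → grey
8 → grey
Multiplier 10^4 → yellow.
±5% tolerance → gold.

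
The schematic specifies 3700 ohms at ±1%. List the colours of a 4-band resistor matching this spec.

3700 Ω = 37 × 10^2.
3 → orange
7 → violet
Multiplier 10^2 → red.
±1% tolerance → brown.

orange, violet, red, brown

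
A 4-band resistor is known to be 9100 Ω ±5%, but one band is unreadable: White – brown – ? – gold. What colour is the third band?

red

9100 Ω = 91 × 10^2.
The third band is the multiplier, 10^2, which is red.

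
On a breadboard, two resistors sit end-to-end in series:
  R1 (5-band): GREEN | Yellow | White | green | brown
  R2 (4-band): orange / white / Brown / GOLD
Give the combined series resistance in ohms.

R1: green, yellow, white → 549; green ×10^5 → 54900000 Ω.
R2: orange, white → 39; brown ×10 → 390 Ω.
Series: 54900000 + 390 = 54900390 Ω.

54900390 Ω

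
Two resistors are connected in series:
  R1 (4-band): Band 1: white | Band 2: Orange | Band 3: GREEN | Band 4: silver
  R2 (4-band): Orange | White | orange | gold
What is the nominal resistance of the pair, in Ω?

R1: white, orange → 93; green ×10^5 → 9300000 Ω.
R2: orange, white → 39; orange ×10^3 → 39000 Ω.
Series: 9300000 + 39000 = 9339000 Ω.

9339000 Ω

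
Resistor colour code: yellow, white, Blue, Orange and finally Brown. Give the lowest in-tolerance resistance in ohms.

491040 Ω

Yellow → 4 (first significant figure)
White → 9 (second significant figure)
Blue → 6 (third significant figure)
Orange → ×10^3 multiplier
Brown → ±1% tolerance
496 × 1000 = 496000 Ω
Lowest = 496000 × (1 − 1/100) = 491040 Ω.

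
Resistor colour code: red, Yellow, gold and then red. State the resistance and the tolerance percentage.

Red → 2 (first significant figure)
Yellow → 4 (second significant figure)
Gold → ×0.1 multiplier
Red → ±2% tolerance
24 × 0.1 = 2.4 Ω

2.4 Ω ±2%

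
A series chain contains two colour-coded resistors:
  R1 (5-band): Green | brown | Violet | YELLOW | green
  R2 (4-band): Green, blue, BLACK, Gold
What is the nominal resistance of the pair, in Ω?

R1: green, brown, violet → 517; yellow ×10^4 → 5170000 Ω.
R2: green, blue → 56; black ×1 → 56 Ω.
Series: 5170000 + 56 = 5170056 Ω.

5170056 Ω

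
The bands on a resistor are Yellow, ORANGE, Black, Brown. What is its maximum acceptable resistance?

Yellow → 4 (first significant figure)
Orange → 3 (second significant figure)
Black → ×1 multiplier
Brown → ±1% tolerance
43 × 1 = 43 Ω
Maximum = 43 × (1 + 1/100) = 43.43 Ω.

43.43 Ω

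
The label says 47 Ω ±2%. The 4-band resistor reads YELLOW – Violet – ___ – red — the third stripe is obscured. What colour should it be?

47 Ω = 47 × 10^0.
The third band is the multiplier, 10^0, which is black.

black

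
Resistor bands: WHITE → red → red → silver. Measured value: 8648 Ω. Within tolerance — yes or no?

yes

White → 9 (first significant figure)
Red → 2 (second significant figure)
Red → ×10^2 multiplier
Silver → ±10% tolerance
92 × 100 = 9200 Ω
Allowed range: 8280 Ω to 10120 Ω.
8648 Ω lies inside that range.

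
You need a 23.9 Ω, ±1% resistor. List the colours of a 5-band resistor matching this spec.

red, orange, white, gold, brown

23.9 Ω = 239 × 10^-1.
2 → red
3 → orange
9 → white
Multiplier 10^-1 → gold.
±1% tolerance → brown.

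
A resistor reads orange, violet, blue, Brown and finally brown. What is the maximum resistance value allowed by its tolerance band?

3797.6 Ω

Orange → 3 (first significant figure)
Violet → 7 (second significant figure)
Blue → 6 (third significant figure)
Brown → ×10 multiplier
Brown → ±1% tolerance
376 × 10 = 3760 Ω
Maximum = 3760 × (1 + 1/100) = 3797.6 Ω.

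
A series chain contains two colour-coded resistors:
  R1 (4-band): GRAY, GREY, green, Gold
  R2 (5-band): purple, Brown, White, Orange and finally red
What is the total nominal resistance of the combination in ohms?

9519000 Ω

R1: grey, grey → 88; green ×10^5 → 8800000 Ω.
R2: violet, brown, white → 719; orange ×10^3 → 719000 Ω.
Series: 8800000 + 719000 = 9519000 Ω.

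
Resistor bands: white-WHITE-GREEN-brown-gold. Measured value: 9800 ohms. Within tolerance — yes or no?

yes

White → 9 (first significant figure)
White → 9 (second significant figure)
Green → 5 (third significant figure)
Brown → ×10 multiplier
Gold → ±5% tolerance
995 × 10 = 9950 Ω
Allowed range: 9452.5 Ω to 10447.5 Ω.
9800 ohms lies inside that range.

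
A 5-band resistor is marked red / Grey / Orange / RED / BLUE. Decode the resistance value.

Red → 2 (first significant figure)
Grey → 8 (second significant figure)
Orange → 3 (third significant figure)
Red → ×10^2 multiplier
283 × 100 = 28300 Ω

28300 Ω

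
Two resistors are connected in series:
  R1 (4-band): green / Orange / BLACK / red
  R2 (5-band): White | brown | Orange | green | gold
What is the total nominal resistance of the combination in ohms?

R1: green, orange → 53; black ×1 → 53 Ω.
R2: white, brown, orange → 913; green ×10^5 → 91300000 Ω.
Series: 53 + 91300000 = 91300053 Ω.

91300053 Ω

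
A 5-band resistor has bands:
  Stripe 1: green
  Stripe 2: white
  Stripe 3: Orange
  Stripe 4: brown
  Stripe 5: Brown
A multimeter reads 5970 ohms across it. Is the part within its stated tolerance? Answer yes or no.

Green → 5 (first significant figure)
White → 9 (second significant figure)
Orange → 3 (third significant figure)
Brown → ×10 multiplier
Brown → ±1% tolerance
593 × 10 = 5930 Ω
Allowed range: 5870.7 Ω to 5989.3 Ω.
5970 ohms lies inside that range.

yes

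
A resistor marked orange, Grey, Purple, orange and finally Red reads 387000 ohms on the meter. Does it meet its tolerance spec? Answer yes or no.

Orange → 3 (first significant figure)
Grey → 8 (second significant figure)
Violet → 7 (third significant figure)
Orange → ×10^3 multiplier
Red → ±2% tolerance
387 × 1000 = 387000 Ω
Allowed range: 379260 Ω to 394740 Ω.
387000 ohms lies inside that range.

yes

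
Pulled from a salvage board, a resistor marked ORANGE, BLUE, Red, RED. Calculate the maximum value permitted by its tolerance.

3672 Ω

Orange → 3 (first significant figure)
Blue → 6 (second significant figure)
Red → ×10^2 multiplier
Red → ±2% tolerance
36 × 100 = 3600 Ω
Maximum = 3600 × (1 + 2/100) = 3672 Ω.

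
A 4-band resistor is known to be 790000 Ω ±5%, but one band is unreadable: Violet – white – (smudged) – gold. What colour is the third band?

yellow

790000 Ω = 79 × 10^4.
The third band is the multiplier, 10^4, which is yellow.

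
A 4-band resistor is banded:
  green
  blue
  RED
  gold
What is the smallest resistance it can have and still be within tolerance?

5320 Ω

Green → 5 (first significant figure)
Blue → 6 (second significant figure)
Red → ×10^2 multiplier
Gold → ±5% tolerance
56 × 100 = 5600 Ω
Smallest = 5600 × (1 − 5/100) = 5320 Ω.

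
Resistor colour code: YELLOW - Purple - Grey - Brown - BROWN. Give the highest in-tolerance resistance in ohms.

Yellow → 4 (first significant figure)
Violet → 7 (second significant figure)
Grey → 8 (third significant figure)
Brown → ×10 multiplier
Brown → ±1% tolerance
478 × 10 = 4780 Ω
Highest = 4780 × (1 + 1/100) = 4827.8 Ω.

4827.8 Ω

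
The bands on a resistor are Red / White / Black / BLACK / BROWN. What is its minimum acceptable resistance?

287.1 Ω

Red → 2 (first significant figure)
White → 9 (second significant figure)
Black → 0 (third significant figure)
Black → ×1 multiplier
Brown → ±1% tolerance
290 × 1 = 290 Ω
Minimum = 290 × (1 − 1/100) = 287.1 Ω.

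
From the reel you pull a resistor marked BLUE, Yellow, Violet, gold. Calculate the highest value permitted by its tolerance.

672000000 Ω

Blue → 6 (first significant figure)
Yellow → 4 (second significant figure)
Violet → ×10^7 multiplier
Gold → ±5% tolerance
64 × 10000000 = 640000000 Ω
Highest = 640000000 × (1 + 5/100) = 672000000 Ω.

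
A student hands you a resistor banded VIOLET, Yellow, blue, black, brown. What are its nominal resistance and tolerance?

746 Ω ±1%

Violet → 7 (first significant figure)
Yellow → 4 (second significant figure)
Blue → 6 (third significant figure)
Black → ×1 multiplier
Brown → ±1% tolerance
746 × 1 = 746 Ω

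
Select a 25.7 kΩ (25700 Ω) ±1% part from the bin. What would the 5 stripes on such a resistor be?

red, green, violet, red, brown

25700 Ω = 257 × 10^2.
2 → red
5 → green
7 → violet
Multiplier 10^2 → red.
±1% tolerance → brown.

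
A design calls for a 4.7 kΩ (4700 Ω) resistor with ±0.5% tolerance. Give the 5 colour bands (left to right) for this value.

4700 Ω = 470 × 10^1.
4 → yellow
7 → violet
0 → black
Multiplier 10^1 → brown.
±0.5% tolerance → green.

yellow, violet, black, brown, green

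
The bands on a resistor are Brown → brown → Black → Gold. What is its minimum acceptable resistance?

Brown → 1 (first significant figure)
Brown → 1 (second significant figure)
Black → ×1 multiplier
Gold → ±5% tolerance
11 × 1 = 11 Ω
Minimum = 11 × (1 − 5/100) = 10.45 Ω.

10.45 Ω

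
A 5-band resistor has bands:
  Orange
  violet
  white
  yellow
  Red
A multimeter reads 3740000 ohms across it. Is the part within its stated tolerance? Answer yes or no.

yes

Orange → 3 (first significant figure)
Violet → 7 (second significant figure)
White → 9 (third significant figure)
Yellow → ×10^4 multiplier
Red → ±2% tolerance
379 × 10000 = 3790000 Ω
Allowed range: 3714200 Ω to 3865800 Ω.
3740000 ohms lies inside that range.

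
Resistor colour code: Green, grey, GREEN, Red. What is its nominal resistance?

5800000 Ω

Green → 5 (first significant figure)
Grey → 8 (second significant figure)
Green → ×10^5 multiplier
58 × 100000 = 5800000 Ω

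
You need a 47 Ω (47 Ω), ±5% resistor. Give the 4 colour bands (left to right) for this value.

yellow, violet, black, gold

47 Ω = 47 × 10^0.
4 → yellow
7 → violet
Multiplier 10^0 → black.
±5% tolerance → gold.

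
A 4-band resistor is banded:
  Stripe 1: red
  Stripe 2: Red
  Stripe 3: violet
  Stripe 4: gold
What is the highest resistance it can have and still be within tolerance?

Red → 2 (first significant figure)
Red → 2 (second significant figure)
Violet → ×10^7 multiplier
Gold → ±5% tolerance
22 × 10000000 = 220000000 Ω
Highest = 220000000 × (1 + 5/100) = 231000000 Ω.

231000000 Ω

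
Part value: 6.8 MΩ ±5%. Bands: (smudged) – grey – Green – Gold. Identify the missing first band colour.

6800000 Ω = 68 × 10^5.
The first band gives digit 6 of the significand, and 6 is blue.

blue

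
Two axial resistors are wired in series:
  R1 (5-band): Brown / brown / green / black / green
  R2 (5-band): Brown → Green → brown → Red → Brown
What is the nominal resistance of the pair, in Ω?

15215 Ω

R1: brown, brown, green → 115; black ×1 → 115 Ω.
R2: brown, green, brown → 151; red ×10^2 → 15100 Ω.
Series: 115 + 15100 = 15215 Ω.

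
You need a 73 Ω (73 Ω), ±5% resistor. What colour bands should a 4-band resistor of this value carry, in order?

73 Ω = 73 × 10^0.
7 → violet
3 → orange
Multiplier 10^0 → black.
±5% tolerance → gold.

violet, orange, black, gold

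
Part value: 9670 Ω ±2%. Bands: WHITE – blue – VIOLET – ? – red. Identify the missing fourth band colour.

brown

9670 Ω = 967 × 10^1.
The fourth band is the multiplier, 10^1, which is brown.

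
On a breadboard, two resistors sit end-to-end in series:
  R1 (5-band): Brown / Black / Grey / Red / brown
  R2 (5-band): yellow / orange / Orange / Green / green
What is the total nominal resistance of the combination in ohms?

43310800 Ω

R1: brown, black, grey → 108; red ×10^2 → 10800 Ω.
R2: yellow, orange, orange → 433; green ×10^5 → 43300000 Ω.
Series: 10800 + 43300000 = 43310800 Ω.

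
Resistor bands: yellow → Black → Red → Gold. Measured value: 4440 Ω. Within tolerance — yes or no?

Yellow → 4 (first significant figure)
Black → 0 (second significant figure)
Red → ×10^2 multiplier
Gold → ±5% tolerance
40 × 100 = 4000 Ω
Allowed range: 3800 Ω to 4200 Ω.
4440 Ω lies outside that range.

no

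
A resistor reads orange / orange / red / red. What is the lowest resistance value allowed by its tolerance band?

Orange → 3 (first significant figure)
Orange → 3 (second significant figure)
Red → ×10^2 multiplier
Red → ±2% tolerance
33 × 100 = 3300 Ω
Lowest = 3300 × (1 − 2/100) = 3234 Ω.

3234 Ω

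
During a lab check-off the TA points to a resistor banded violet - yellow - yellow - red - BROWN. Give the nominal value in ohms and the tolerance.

74400 Ω ±1%

Violet → 7 (first significant figure)
Yellow → 4 (second significant figure)
Yellow → 4 (third significant figure)
Red → ×10^2 multiplier
Brown → ±1% tolerance
744 × 100 = 74400 Ω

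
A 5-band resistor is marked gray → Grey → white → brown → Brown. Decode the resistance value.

8890 Ω

Grey → 8 (first significant figure)
Grey → 8 (second significant figure)
White → 9 (third significant figure)
Brown → ×10 multiplier
889 × 10 = 8890 Ω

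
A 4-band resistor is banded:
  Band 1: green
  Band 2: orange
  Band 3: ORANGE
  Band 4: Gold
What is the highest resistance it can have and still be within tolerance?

55650 Ω

Green → 5 (first significant figure)
Orange → 3 (second significant figure)
Orange → ×10^3 multiplier
Gold → ±5% tolerance
53 × 1000 = 53000 Ω
Highest = 53000 × (1 + 5/100) = 55650 Ω.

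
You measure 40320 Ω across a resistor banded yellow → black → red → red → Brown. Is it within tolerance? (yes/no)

Yellow → 4 (first significant figure)
Black → 0 (second significant figure)
Red → 2 (third significant figure)
Red → ×10^2 multiplier
Brown → ±1% tolerance
402 × 100 = 40200 Ω
Allowed range: 39798 Ω to 40602 Ω.
40320 Ω lies inside that range.

yes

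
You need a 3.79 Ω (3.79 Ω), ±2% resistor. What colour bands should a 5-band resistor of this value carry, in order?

3.79 Ω = 379 × 10^-2.
3 → orange
7 → violet
9 → white
Multiplier 10^-2 → silver.
±2% tolerance → red.

orange, violet, white, silver, red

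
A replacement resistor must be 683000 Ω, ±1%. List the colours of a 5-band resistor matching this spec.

blue, grey, orange, orange, brown

683000 Ω = 683 × 10^3.
6 → blue
8 → grey
3 → orange
Multiplier 10^3 → orange.
±1% tolerance → brown.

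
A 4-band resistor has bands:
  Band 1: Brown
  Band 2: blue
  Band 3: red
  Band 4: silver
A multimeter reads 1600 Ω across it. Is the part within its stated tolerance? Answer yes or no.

yes

Brown → 1 (first significant figure)
Blue → 6 (second significant figure)
Red → ×10^2 multiplier
Silver → ±10% tolerance
16 × 100 = 1600 Ω
Allowed range: 1440 Ω to 1760 Ω.
1600 Ω lies inside that range.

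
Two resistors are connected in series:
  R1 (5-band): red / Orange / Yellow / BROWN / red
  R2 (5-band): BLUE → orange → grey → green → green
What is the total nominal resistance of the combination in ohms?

63802340 Ω

R1: red, orange, yellow → 234; brown ×10 → 2340 Ω.
R2: blue, orange, grey → 638; green ×10^5 → 63800000 Ω.
Series: 2340 + 63800000 = 63802340 Ω.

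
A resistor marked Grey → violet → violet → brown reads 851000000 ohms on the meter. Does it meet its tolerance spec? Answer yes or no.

Grey → 8 (first significant figure)
Violet → 7 (second significant figure)
Violet → ×10^7 multiplier
Brown → ±1% tolerance
87 × 10000000 = 870000000 Ω
Allowed range: 861300000 Ω to 878700000 Ω.
851000000 ohms lies outside that range.

no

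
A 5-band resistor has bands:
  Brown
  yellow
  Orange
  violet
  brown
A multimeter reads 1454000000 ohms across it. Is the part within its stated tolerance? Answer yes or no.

Brown → 1 (first significant figure)
Yellow → 4 (second significant figure)
Orange → 3 (third significant figure)
Violet → ×10^7 multiplier
Brown → ±1% tolerance
143 × 10000000 = 1430000000 Ω
Allowed range: 1415700000 Ω to 1444300000 Ω.
1454000000 ohms lies outside that range.

no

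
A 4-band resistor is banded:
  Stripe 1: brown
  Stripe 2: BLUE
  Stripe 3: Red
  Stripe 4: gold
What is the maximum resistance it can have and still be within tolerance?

Brown → 1 (first significant figure)
Blue → 6 (second significant figure)
Red → ×10^2 multiplier
Gold → ±5% tolerance
16 × 100 = 1600 Ω
Maximum = 1600 × (1 + 5/100) = 1680 Ω.

1680 Ω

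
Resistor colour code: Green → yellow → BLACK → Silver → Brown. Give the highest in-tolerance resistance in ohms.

5.454 Ω

Green → 5 (first significant figure)
Yellow → 4 (second significant figure)
Black → 0 (third significant figure)
Silver → ×0.01 multiplier
Brown → ±1% tolerance
540 × 0.01 = 5.4 Ω
Highest = 5.4 × (1 + 1/100) = 5.454 Ω.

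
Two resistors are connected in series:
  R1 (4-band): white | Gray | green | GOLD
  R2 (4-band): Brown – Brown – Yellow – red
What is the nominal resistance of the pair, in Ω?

9910000 Ω

R1: white, grey → 98; green ×10^5 → 9800000 Ω.
R2: brown, brown → 11; yellow ×10^4 → 110000 Ω.
Series: 9800000 + 110000 = 9910000 Ω.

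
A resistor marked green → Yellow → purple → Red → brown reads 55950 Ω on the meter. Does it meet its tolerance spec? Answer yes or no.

Green → 5 (first significant figure)
Yellow → 4 (second significant figure)
Violet → 7 (third significant figure)
Red → ×10^2 multiplier
Brown → ±1% tolerance
547 × 100 = 54700 Ω
Allowed range: 54153 Ω to 55247 Ω.
55950 Ω lies outside that range.

no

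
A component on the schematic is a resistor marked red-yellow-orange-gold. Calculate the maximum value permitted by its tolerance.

25200 Ω

Red → 2 (first significant figure)
Yellow → 4 (second significant figure)
Orange → ×10^3 multiplier
Gold → ±5% tolerance
24 × 1000 = 24000 Ω
Maximum = 24000 × (1 + 5/100) = 25200 Ω.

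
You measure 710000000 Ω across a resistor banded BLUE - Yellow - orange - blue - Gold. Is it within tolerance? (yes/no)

no

Blue → 6 (first significant figure)
Yellow → 4 (second significant figure)
Orange → 3 (third significant figure)
Blue → ×10^6 multiplier
Gold → ±5% tolerance
643 × 1000000 = 643000000 Ω
Allowed range: 610850000 Ω to 675150000 Ω.
710000000 Ω lies outside that range.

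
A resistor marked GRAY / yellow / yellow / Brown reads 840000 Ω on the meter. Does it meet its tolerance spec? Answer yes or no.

Grey → 8 (first significant figure)
Yellow → 4 (second significant figure)
Yellow → ×10^4 multiplier
Brown → ±1% tolerance
84 × 10000 = 840000 Ω
Allowed range: 831600 Ω to 848400 Ω.
840000 Ω lies inside that range.

yes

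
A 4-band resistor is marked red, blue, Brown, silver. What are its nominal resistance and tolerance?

260 Ω ±10%

Red → 2 (first significant figure)
Blue → 6 (second significant figure)
Brown → ×10 multiplier
Silver → ±10% tolerance
26 × 10 = 260 Ω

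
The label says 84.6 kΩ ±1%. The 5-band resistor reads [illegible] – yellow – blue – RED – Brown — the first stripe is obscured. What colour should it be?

84600 Ω = 846 × 10^2.
The first band gives digit 8 of the significand, and 8 is grey.

grey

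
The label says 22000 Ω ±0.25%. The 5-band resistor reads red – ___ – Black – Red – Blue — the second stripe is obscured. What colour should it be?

red

22000 Ω = 220 × 10^2.
The second band gives digit 2 of the significand, and 2 is red.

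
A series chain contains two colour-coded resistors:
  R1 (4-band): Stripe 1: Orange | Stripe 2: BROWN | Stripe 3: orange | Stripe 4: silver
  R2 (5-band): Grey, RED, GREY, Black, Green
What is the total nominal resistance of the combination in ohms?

R1: orange, brown → 31; orange ×10^3 → 31000 Ω.
R2: grey, red, grey → 828; black ×1 → 828 Ω.
Series: 31000 + 828 = 31828 Ω.

31828 Ω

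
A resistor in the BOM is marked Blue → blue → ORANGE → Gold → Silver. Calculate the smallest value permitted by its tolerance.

59.67 Ω

Blue → 6 (first significant figure)
Blue → 6 (second significant figure)
Orange → 3 (third significant figure)
Gold → ×0.1 multiplier
Silver → ±10% tolerance
663 × 0.1 = 66.3 Ω
Smallest = 66.3 × (1 − 10/100) = 59.67 Ω.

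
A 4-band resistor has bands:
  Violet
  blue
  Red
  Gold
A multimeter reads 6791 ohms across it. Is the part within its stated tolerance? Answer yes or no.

no

Violet → 7 (first significant figure)
Blue → 6 (second significant figure)
Red → ×10^2 multiplier
Gold → ±5% tolerance
76 × 100 = 7600 Ω
Allowed range: 7220 Ω to 7980 Ω.
6791 ohms lies outside that range.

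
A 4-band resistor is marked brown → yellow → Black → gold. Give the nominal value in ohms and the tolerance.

Brown → 1 (first significant figure)
Yellow → 4 (second significant figure)
Black → ×1 multiplier
Gold → ±5% tolerance
14 × 1 = 14 Ω

14 Ω ±5%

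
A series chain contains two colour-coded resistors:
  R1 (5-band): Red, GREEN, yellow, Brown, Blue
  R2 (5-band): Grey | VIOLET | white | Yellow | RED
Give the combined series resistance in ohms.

8792540 Ω

R1: red, green, yellow → 254; brown ×10 → 2540 Ω.
R2: grey, violet, white → 879; yellow ×10^4 → 8790000 Ω.
Series: 2540 + 8790000 = 8792540 Ω.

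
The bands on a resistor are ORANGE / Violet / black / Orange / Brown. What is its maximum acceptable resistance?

373700 Ω

Orange → 3 (first significant figure)
Violet → 7 (second significant figure)
Black → 0 (third significant figure)
Orange → ×10^3 multiplier
Brown → ±1% tolerance
370 × 1000 = 370000 Ω
Maximum = 370000 × (1 + 1/100) = 373700 Ω.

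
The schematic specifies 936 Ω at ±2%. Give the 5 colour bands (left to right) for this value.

936 Ω = 936 × 10^0.
9 → white
3 → orange
6 → blue
Multiplier 10^0 → black.
±2% tolerance → red.

white, orange, blue, black, red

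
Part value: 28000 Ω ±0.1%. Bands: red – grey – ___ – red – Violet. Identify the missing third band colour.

28000 Ω = 280 × 10^2.
The third band gives digit 0 of the significand, and 0 is black.

black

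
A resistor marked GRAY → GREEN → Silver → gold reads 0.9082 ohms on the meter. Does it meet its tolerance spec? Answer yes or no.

no

Grey → 8 (first significant figure)
Green → 5 (second significant figure)
Silver → ×0.01 multiplier
Gold → ±5% tolerance
85 × 0.01 = 0.85 Ω
Allowed range: 0.8075 Ω to 0.8925 Ω.
0.9082 ohms lies outside that range.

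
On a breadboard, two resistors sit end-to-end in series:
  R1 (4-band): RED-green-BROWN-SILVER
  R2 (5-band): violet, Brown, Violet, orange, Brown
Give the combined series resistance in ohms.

R1: red, green → 25; brown ×10 → 250 Ω.
R2: violet, brown, violet → 717; orange ×10^3 → 717000 Ω.
Series: 250 + 717000 = 717250 Ω.

717250 Ω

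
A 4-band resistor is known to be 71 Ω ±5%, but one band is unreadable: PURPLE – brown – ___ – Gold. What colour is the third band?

71 Ω = 71 × 10^0.
The third band is the multiplier, 10^0, which is black.

black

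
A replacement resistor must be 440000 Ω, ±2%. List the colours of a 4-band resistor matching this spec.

440000 Ω = 44 × 10^4.
4 → yellow
4 → yellow
Multiplier 10^4 → yellow.
±2% tolerance → red.

yellow, yellow, yellow, red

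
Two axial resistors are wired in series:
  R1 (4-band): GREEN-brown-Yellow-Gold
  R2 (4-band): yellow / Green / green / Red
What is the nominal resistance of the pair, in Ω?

R1: green, brown → 51; yellow ×10^4 → 510000 Ω.
R2: yellow, green → 45; green ×10^5 → 4500000 Ω.
Series: 510000 + 4500000 = 5010000 Ω.

5010000 Ω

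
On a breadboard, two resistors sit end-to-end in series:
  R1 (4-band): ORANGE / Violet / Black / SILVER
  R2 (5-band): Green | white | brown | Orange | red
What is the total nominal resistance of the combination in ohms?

R1: orange, violet → 37; black ×1 → 37 Ω.
R2: green, white, brown → 591; orange ×10^3 → 591000 Ω.
Series: 37 + 591000 = 591037 Ω.

591037 Ω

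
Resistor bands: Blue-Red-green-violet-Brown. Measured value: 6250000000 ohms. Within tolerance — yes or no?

yes

Blue → 6 (first significant figure)
Red → 2 (second significant figure)
Green → 5 (third significant figure)
Violet → ×10^7 multiplier
Brown → ±1% tolerance
625 × 10000000 = 6250000000 Ω
Allowed range: 6187500000 Ω to 6312500000 Ω.
6250000000 ohms lies inside that range.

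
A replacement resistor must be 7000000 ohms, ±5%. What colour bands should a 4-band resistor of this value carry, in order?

violet, black, green, gold

7000000 Ω = 70 × 10^5.
7 → violet
0 → black
Multiplier 10^5 → green.
±5% tolerance → gold.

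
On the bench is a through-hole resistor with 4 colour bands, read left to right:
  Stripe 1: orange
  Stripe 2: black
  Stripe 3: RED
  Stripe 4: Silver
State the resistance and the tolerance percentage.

3000 Ω ±10%

Orange → 3 (first significant figure)
Black → 0 (second significant figure)
Red → ×10^2 multiplier
Silver → ±10% tolerance
30 × 100 = 3000 Ω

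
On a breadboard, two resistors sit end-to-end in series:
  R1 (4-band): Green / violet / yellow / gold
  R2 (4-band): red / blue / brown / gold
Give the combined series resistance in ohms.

570260 Ω

R1: green, violet → 57; yellow ×10^4 → 570000 Ω.
R2: red, blue → 26; brown ×10 → 260 Ω.
Series: 570000 + 260 = 570260 Ω.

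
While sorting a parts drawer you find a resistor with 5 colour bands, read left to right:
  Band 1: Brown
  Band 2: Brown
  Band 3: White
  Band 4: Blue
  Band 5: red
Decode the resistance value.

Brown → 1 (first significant figure)
Brown → 1 (second significant figure)
White → 9 (third significant figure)
Blue → ×10^6 multiplier
119 × 1000000 = 119000000 Ω

119000000 Ω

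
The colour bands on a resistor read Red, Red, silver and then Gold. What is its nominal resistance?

Red → 2 (first significant figure)
Red → 2 (second significant figure)
Silver → ×0.01 multiplier
22 × 0.01 = 0.22 Ω

0.22 Ω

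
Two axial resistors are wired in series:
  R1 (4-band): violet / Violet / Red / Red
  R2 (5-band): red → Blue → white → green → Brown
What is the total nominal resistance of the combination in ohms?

26907700 Ω

R1: violet, violet → 77; red ×10^2 → 7700 Ω.
R2: red, blue, white → 269; green ×10^5 → 26900000 Ω.
Series: 7700 + 26900000 = 26907700 Ω.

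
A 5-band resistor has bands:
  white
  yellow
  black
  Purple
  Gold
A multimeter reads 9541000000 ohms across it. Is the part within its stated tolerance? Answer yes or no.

White → 9 (first significant figure)
Yellow → 4 (second significant figure)
Black → 0 (third significant figure)
Violet → ×10^7 multiplier
Gold → ±5% tolerance
940 × 10000000 = 9400000000 Ω
Allowed range: 8930000000 Ω to 9870000000 Ω.
9541000000 ohms lies inside that range.

yes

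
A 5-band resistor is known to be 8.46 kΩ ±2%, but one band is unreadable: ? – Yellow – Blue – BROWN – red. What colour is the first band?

8460 Ω = 846 × 10^1.
The first band gives digit 8 of the significand, and 8 is grey.

grey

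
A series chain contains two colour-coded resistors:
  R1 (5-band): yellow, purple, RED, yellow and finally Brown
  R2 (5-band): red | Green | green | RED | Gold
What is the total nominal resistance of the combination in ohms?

R1: yellow, violet, red → 472; yellow ×10^4 → 4720000 Ω.
R2: red, green, green → 255; red ×10^2 → 25500 Ω.
Series: 4720000 + 25500 = 4745500 Ω.

4745500 Ω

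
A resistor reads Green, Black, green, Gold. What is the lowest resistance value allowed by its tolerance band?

4750000 Ω

Green → 5 (first significant figure)
Black → 0 (second significant figure)
Green → ×10^5 multiplier
Gold → ±5% tolerance
50 × 100000 = 5000000 Ω
Lowest = 5000000 × (1 − 5/100) = 4750000 Ω.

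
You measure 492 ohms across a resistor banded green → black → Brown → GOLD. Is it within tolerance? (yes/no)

Green → 5 (first significant figure)
Black → 0 (second significant figure)
Brown → ×10 multiplier
Gold → ±5% tolerance
50 × 10 = 500 Ω
Allowed range: 475 Ω to 525 Ω.
492 ohms lies inside that range.

yes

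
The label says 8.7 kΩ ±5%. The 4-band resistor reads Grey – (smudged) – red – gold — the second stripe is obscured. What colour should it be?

violet

8700 Ω = 87 × 10^2.
The second band gives digit 7 of the significand, and 7 is violet.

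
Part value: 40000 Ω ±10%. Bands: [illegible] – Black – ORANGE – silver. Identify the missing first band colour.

40000 Ω = 40 × 10^3.
The first band gives digit 4 of the significand, and 4 is yellow.

yellow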